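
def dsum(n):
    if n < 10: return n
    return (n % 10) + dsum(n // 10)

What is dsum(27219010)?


dsum(27219010) = 0 + dsum(2721901)
dsum(2721901) = 1 + dsum(272190)
dsum(272190) = 0 + dsum(27219)
dsum(27219) = 9 + dsum(2721)
dsum(2721) = 1 + dsum(272)
dsum(272) = 2 + dsum(27)
dsum(27) = 7 + dsum(2)
dsum(2) = 2  (base case)
Total: 0 + 1 + 0 + 9 + 1 + 2 + 7 + 2 = 22

22


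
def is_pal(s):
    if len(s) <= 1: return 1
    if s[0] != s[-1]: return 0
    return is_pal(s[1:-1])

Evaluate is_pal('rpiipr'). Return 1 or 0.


is_pal('rpiipr'): s[0]='r' == s[-1]='r' -> check is_pal('piip')
is_pal('piip'): s[0]='p' == s[-1]='p' -> check is_pal('ii')
is_pal('ii'): s[0]='i' == s[-1]='i' -> check is_pal('')
is_pal(''): len <= 1 -> return 1  (base case)
Result: 1 (palindrome)

1


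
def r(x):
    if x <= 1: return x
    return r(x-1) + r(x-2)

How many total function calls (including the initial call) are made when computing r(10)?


Let C(n) = total calls for r(n)
C(0) = 1, C(1) = 1
C(2) = 1 + C(1) + C(0) = 1 + 1 + 1 = 3
C(3) = 1 + C(2) + C(1) = 1 + 3 + 1 = 5
C(4) = 1 + C(3) + C(2) = 1 + 5 + 3 = 9
C(5) = 1 + C(4) + C(3) = 1 + 9 + 5 = 15
C(6) = 1 + C(5) + C(4) = 1 + 15 + 9 = 25
C(7) = 1 + C(6) + C(5) = 1 + 25 + 15 = 41
C(8) = 1 + C(7) + C(6) = 1 + 41 + 25 = 67
C(9) = 1 + C(8) + C(7) = 1 + 67 + 41 = 109
C(10) = 1 + C(9) + C(8) = 1 + 109 + 67 = 177

177


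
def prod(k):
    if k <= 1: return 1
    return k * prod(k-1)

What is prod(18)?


prod(18)
= 18 * prod(17)
= 18 * 17 * prod(16)
= 18 * 17 * 16 * prod(15)
= 18 * 17 * 16 * 15 * prod(14)
= 18 * 17 * 16 * 15 * 14 * prod(13)
= 18 * 17 * 16 * 15 * 14 * 13 * prod(12)
= 18 * 17 * 16 * 15 * 14 * 13 * 12 * prod(11)
= 18 * 17 * 16 * 15 * 14 * 13 * 12 * 11 * prod(10)
= 18 * 17 * 16 * 15 * 14 * 13 * 12 * 11 * 10 * prod(9)
= 18 * 17 * 16 * 15 * 14 * 13 * 12 * 11 * 10 * 9 * prod(8)
= 18 * 17 * 16 * 15 * 14 * 13 * 12 * 11 * 10 * 9 * 8 * prod(7)
= 18 * 17 * 16 * 15 * 14 * 13 * 12 * 11 * 10 * 9 * 8 * 7 * prod(6)
= 18 * 17 * 16 * 15 * 14 * 13 * 12 * 11 * 10 * 9 * 8 * 7 * 6 * prod(5)
= 18 * 17 * 16 * 15 * 14 * 13 * 12 * 11 * 10 * 9 * 8 * 7 * 6 * 5 * prod(4)
= 18 * 17 * 16 * 15 * 14 * 13 * 12 * 11 * 10 * 9 * 8 * 7 * 6 * 5 * 4 * prod(3)
= 18 * 17 * 16 * 15 * 14 * 13 * 12 * 11 * 10 * 9 * 8 * 7 * 6 * 5 * 4 * 3 * prod(2)
= 18 * 17 * 16 * 15 * 14 * 13 * 12 * 11 * 10 * 9 * 8 * 7 * 6 * 5 * 4 * 3 * 2 * prod(1)
= 18 * 17 * 16 * 15 * 14 * 13 * 12 * 11 * 10 * 9 * 8 * 7 * 6 * 5 * 4 * 3 * 2 * 1
= 6402373705728000

6402373705728000


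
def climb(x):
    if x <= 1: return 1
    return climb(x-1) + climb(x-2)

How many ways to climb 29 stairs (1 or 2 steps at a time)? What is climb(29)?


Building up from base cases:
climb(0) = 1
climb(1) = 1
climb(2) = climb(1) + climb(0) = 1 + 1 = 2
climb(3) = climb(2) + climb(1) = 2 + 1 = 3
climb(4) = climb(3) + climb(2) = 3 + 2 = 5
climb(5) = climb(4) + climb(3) = 5 + 3 = 8
climb(6) = climb(5) + climb(4) = 8 + 5 = 13
climb(7) = climb(6) + climb(5) = 13 + 8 = 21
climb(8) = climb(7) + climb(6) = 21 + 13 = 34
climb(9) = climb(8) + climb(7) = 34 + 21 = 55
climb(10) = climb(9) + climb(8) = 55 + 34 = 89
climb(11) = climb(10) + climb(9) = 89 + 55 = 144
climb(12) = climb(11) + climb(10) = 144 + 89 = 233
climb(13) = climb(12) + climb(11) = 233 + 144 = 377
climb(14) = climb(13) + climb(12) = 377 + 233 = 610
climb(15) = climb(14) + climb(13) = 610 + 377 = 987
climb(16) = climb(15) + climb(14) = 987 + 610 = 1597
climb(17) = climb(16) + climb(15) = 1597 + 987 = 2584
climb(18) = climb(17) + climb(16) = 2584 + 1597 = 4181
climb(19) = climb(18) + climb(17) = 4181 + 2584 = 6765
climb(20) = climb(19) + climb(18) = 6765 + 4181 = 10946
climb(21) = climb(20) + climb(19) = 10946 + 6765 = 17711
climb(22) = climb(21) + climb(20) = 17711 + 10946 = 28657
climb(23) = climb(22) + climb(21) = 28657 + 17711 = 46368
climb(24) = climb(23) + climb(22) = 46368 + 28657 = 75025
climb(25) = climb(24) + climb(23) = 75025 + 46368 = 121393
climb(26) = climb(25) + climb(24) = 121393 + 75025 = 196418
climb(27) = climb(26) + climb(25) = 196418 + 121393 = 317811
climb(28) = climb(27) + climb(26) = 317811 + 196418 = 514229
climb(29) = climb(28) + climb(27) = 514229 + 317811 = 832040

832040


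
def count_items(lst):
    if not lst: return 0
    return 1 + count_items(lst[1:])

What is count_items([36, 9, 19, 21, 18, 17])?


count_items([36, 9, 19, 21, 18, 17]) = 1 + count_items([9, 19, 21, 18, 17])
count_items([9, 19, 21, 18, 17]) = 1 + count_items([19, 21, 18, 17])
count_items([19, 21, 18, 17]) = 1 + count_items([21, 18, 17])
count_items([21, 18, 17]) = 1 + count_items([18, 17])
count_items([18, 17]) = 1 + count_items([17])
count_items([17]) = 1 + count_items([])
count_items([]) = 0  (base case)
Unwinding: 1 + 1 + 1 + 1 + 1 + 1 + 0 = 6

6


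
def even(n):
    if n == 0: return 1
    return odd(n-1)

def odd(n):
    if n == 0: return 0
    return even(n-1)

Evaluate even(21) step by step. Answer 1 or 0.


even(21) = odd(20)
odd(20) = even(19)
even(19) = odd(18)
odd(18) = even(17)
even(17) = odd(16)
odd(16) = even(15)
even(15) = odd(14)
odd(14) = even(13)
even(13) = odd(12)
odd(12) = even(11)
even(11) = odd(10)
odd(10) = even(9)
even(9) = odd(8)
odd(8) = even(7)
even(7) = odd(6)
odd(6) = even(5)
even(5) = odd(4)
odd(4) = even(3)
even(3) = odd(2)
odd(2) = even(1)
even(1) = odd(0)
odd(0) = 0  (base case)
Result: 0

0


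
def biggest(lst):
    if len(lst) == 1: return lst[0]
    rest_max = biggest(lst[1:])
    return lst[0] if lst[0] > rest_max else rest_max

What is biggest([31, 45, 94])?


biggest([31, 45, 94]): compare 31 with biggest([45, 94])
biggest([45, 94]): compare 45 with biggest([94])
biggest([94]) = 94  (base case)
Compare 45 with 94 -> 94
Compare 31 with 94 -> 94

94


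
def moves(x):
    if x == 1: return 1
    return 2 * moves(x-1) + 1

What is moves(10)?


moves(10) = 2 * moves(9) + 1
moves(9) = 2 * moves(8) + 1
moves(8) = 2 * moves(7) + 1
moves(7) = 2 * moves(6) + 1
moves(6) = 2 * moves(5) + 1
moves(5) = 2 * moves(4) + 1
moves(4) = 2 * moves(3) + 1
moves(3) = 2 * moves(2) + 1
moves(2) = 2 * moves(1) + 1
moves(1) = 1  (base case)
moves(2) = 2 * 1 + 1 = 3
moves(3) = 2 * 3 + 1 = 7
moves(4) = 2 * 7 + 1 = 15
moves(5) = 2 * 15 + 1 = 31
moves(6) = 2 * 31 + 1 = 63
moves(7) = 2 * 63 + 1 = 127
moves(8) = 2 * 127 + 1 = 255
moves(9) = 2 * 255 + 1 = 511
moves(10) = 2 * 511 + 1 = 1023

1023


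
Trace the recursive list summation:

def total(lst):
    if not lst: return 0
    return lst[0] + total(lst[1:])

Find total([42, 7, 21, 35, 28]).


total([42, 7, 21, 35, 28]) = 42 + total([7, 21, 35, 28])
total([7, 21, 35, 28]) = 7 + total([21, 35, 28])
total([21, 35, 28]) = 21 + total([35, 28])
total([35, 28]) = 35 + total([28])
total([28]) = 28 + total([])
total([]) = 0  (base case)
Total: 42 + 7 + 21 + 35 + 28 + 0 = 133

133


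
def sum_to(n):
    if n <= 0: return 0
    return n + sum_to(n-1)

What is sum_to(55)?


sum_to(55)
= 55 + 54 + 53 + 52 + 51 + 50 + 49 + 48 + 47 + 46 + 45 + 44 + 43 + 42 + 41 + 40 + 39 + 38 + 37 + 36 + 35 + 34 + 33 + 32 + 31 + 30 + 29 + 28 + 27 + 26 + 25 + 24 + 23 + 22 + 21 + 20 + 19 + 18 + 17 + 16 + 15 + 14 + 13 + 12 + 11 + 10 + 9 + 8 + 7 + 6 + 5 + 4 + 3 + 2 + 1 + sum_to(0)
= 55 + 54 + 53 + 52 + 51 + 50 + 49 + 48 + 47 + 46 + 45 + 44 + 43 + 42 + 41 + 40 + 39 + 38 + 37 + 36 + 35 + 34 + 33 + 32 + 31 + 30 + 29 + 28 + 27 + 26 + 25 + 24 + 23 + 22 + 21 + 20 + 19 + 18 + 17 + 16 + 15 + 14 + 13 + 12 + 11 + 10 + 9 + 8 + 7 + 6 + 5 + 4 + 3 + 2 + 1 + 0
= 1540

1540


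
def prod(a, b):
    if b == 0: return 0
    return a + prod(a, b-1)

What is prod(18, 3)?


prod(18, 3) = 18 + prod(18, 2)
prod(18, 2) = 18 + prod(18, 1)
prod(18, 1) = 18 + prod(18, 0)
prod(18, 0) = 0  (base case)
Total: 18 + 18 + 18 + 0 = 54

54


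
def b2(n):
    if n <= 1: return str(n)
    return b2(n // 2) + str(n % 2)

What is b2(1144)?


b2(1144) = b2(572) + '0'
b2(572) = b2(286) + '0'
b2(286) = b2(143) + '0'
b2(143) = b2(71) + '1'
b2(71) = b2(35) + '1'
b2(35) = b2(17) + '1'
b2(17) = b2(8) + '1'
b2(8) = b2(4) + '0'
b2(4) = b2(2) + '0'
b2(2) = b2(1) + '0'
b2(1) = '1'  (base case)
Concatenating: '1' + '0' + '0' + '0' + '1' + '1' + '1' + '1' + '0' + '0' + '0' = '10001111000'

10001111000


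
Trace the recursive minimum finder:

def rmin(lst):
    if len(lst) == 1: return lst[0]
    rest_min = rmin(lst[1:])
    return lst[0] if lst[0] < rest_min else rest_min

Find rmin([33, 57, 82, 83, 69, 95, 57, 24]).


rmin([33, 57, 82, 83, 69, 95, 57, 24]): compare 33 with rmin([57, 82, 83, 69, 95, 57, 24])
rmin([57, 82, 83, 69, 95, 57, 24]): compare 57 with rmin([82, 83, 69, 95, 57, 24])
rmin([82, 83, 69, 95, 57, 24]): compare 82 with rmin([83, 69, 95, 57, 24])
rmin([83, 69, 95, 57, 24]): compare 83 with rmin([69, 95, 57, 24])
rmin([69, 95, 57, 24]): compare 69 with rmin([95, 57, 24])
rmin([95, 57, 24]): compare 95 with rmin([57, 24])
rmin([57, 24]): compare 57 with rmin([24])
rmin([24]) = 24  (base case)
Compare 57 with 24 -> 24
Compare 95 with 24 -> 24
Compare 69 with 24 -> 24
Compare 83 with 24 -> 24
Compare 82 with 24 -> 24
Compare 57 with 24 -> 24
Compare 33 with 24 -> 24

24


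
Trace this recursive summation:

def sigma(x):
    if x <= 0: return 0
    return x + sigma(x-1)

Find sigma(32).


sigma(32)
= 32 + 31 + 30 + 29 + 28 + 27 + 26 + 25 + 24 + 23 + 22 + 21 + 20 + 19 + 18 + 17 + 16 + 15 + 14 + 13 + 12 + 11 + 10 + 9 + 8 + 7 + 6 + 5 + 4 + 3 + 2 + 1 + sigma(0)
= 32 + 31 + 30 + 29 + 28 + 27 + 26 + 25 + 24 + 23 + 22 + 21 + 20 + 19 + 18 + 17 + 16 + 15 + 14 + 13 + 12 + 11 + 10 + 9 + 8 + 7 + 6 + 5 + 4 + 3 + 2 + 1 + 0
= 528

528


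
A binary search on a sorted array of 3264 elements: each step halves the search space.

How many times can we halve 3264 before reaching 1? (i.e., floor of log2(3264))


3264 / 2 = 1632
1632 / 2 = 816
816 / 2 = 408
408 / 2 = 204
204 / 2 = 102
102 / 2 = 51
51 / 2 = 25
25 / 2 = 12
12 / 2 = 6
6 / 2 = 3
3 / 2 = 1
Reached 1 after 11 halvings

11


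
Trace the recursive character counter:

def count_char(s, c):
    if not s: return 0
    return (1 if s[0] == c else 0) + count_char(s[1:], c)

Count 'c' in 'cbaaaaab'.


s[0]='c' == 'c' -> 1
s[0]='b' != 'c' -> 0
s[0]='a' != 'c' -> 0
s[0]='a' != 'c' -> 0
s[0]='a' != 'c' -> 0
s[0]='a' != 'c' -> 0
s[0]='a' != 'c' -> 0
s[0]='b' != 'c' -> 0
Sum: 1 + 0 + 0 + 0 + 0 + 0 + 0 + 0 = 1

1


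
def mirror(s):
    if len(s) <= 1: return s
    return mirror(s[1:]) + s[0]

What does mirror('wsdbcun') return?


mirror('wsdbcun') = mirror('sdbcun') + 'w'
mirror('sdbcun') = mirror('dbcun') + 's'
mirror('dbcun') = mirror('bcun') + 'd'
mirror('bcun') = mirror('cun') + 'b'
mirror('cun') = mirror('un') + 'c'
mirror('un') = mirror('n') + 'u'
mirror('n') = 'n'  (base case)
Concatenating: 'n' + 'u' + 'c' + 'b' + 'd' + 's' + 'w' = 'nucbdsw'

nucbdsw


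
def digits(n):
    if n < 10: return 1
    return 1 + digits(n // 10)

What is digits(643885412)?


digits(643885412) = 1 + digits(64388541)
digits(64388541) = 1 + digits(6438854)
digits(6438854) = 1 + digits(643885)
digits(643885) = 1 + digits(64388)
digits(64388) = 1 + digits(6438)
digits(6438) = 1 + digits(643)
digits(643) = 1 + digits(64)
digits(64) = 1 + digits(6)
digits(6) = 1  (base case: 6 < 10)
Unwinding: 1 + 1 + 1 + 1 + 1 + 1 + 1 + 1 + 1 = 9

9


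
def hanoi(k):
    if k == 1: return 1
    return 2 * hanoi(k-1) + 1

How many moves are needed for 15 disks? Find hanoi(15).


hanoi(15) = 2 * hanoi(14) + 1
hanoi(14) = 2 * hanoi(13) + 1
hanoi(13) = 2 * hanoi(12) + 1
hanoi(12) = 2 * hanoi(11) + 1
hanoi(11) = 2 * hanoi(10) + 1
hanoi(10) = 2 * hanoi(9) + 1
hanoi(9) = 2 * hanoi(8) + 1
hanoi(8) = 2 * hanoi(7) + 1
hanoi(7) = 2 * hanoi(6) + 1
hanoi(6) = 2 * hanoi(5) + 1
hanoi(5) = 2 * hanoi(4) + 1
hanoi(4) = 2 * hanoi(3) + 1
hanoi(3) = 2 * hanoi(2) + 1
hanoi(2) = 2 * hanoi(1) + 1
hanoi(1) = 1  (base case)
hanoi(2) = 2 * 1 + 1 = 3
hanoi(3) = 2 * 3 + 1 = 7
hanoi(4) = 2 * 7 + 1 = 15
hanoi(5) = 2 * 15 + 1 = 31
hanoi(6) = 2 * 31 + 1 = 63
hanoi(7) = 2 * 63 + 1 = 127
hanoi(8) = 2 * 127 + 1 = 255
hanoi(9) = 2 * 255 + 1 = 511
hanoi(10) = 2 * 511 + 1 = 1023
hanoi(11) = 2 * 1023 + 1 = 2047
hanoi(12) = 2 * 2047 + 1 = 4095
hanoi(13) = 2 * 4095 + 1 = 8191
hanoi(14) = 2 * 8191 + 1 = 16383
hanoi(15) = 2 * 16383 + 1 = 32767

32767


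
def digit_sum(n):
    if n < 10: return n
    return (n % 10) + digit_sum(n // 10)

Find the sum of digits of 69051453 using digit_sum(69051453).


digit_sum(69051453) = 3 + digit_sum(6905145)
digit_sum(6905145) = 5 + digit_sum(690514)
digit_sum(690514) = 4 + digit_sum(69051)
digit_sum(69051) = 1 + digit_sum(6905)
digit_sum(6905) = 5 + digit_sum(690)
digit_sum(690) = 0 + digit_sum(69)
digit_sum(69) = 9 + digit_sum(6)
digit_sum(6) = 6  (base case)
Total: 3 + 5 + 4 + 1 + 5 + 0 + 9 + 6 = 33

33


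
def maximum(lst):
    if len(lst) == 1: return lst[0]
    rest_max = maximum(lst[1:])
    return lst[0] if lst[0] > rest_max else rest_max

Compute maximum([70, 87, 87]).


maximum([70, 87, 87]): compare 70 with maximum([87, 87])
maximum([87, 87]): compare 87 with maximum([87])
maximum([87]) = 87  (base case)
Compare 87 with 87 -> 87
Compare 70 with 87 -> 87

87


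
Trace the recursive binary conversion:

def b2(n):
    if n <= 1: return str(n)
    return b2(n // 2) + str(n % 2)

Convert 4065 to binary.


b2(4065) = b2(2032) + '1'
b2(2032) = b2(1016) + '0'
b2(1016) = b2(508) + '0'
b2(508) = b2(254) + '0'
b2(254) = b2(127) + '0'
b2(127) = b2(63) + '1'
b2(63) = b2(31) + '1'
b2(31) = b2(15) + '1'
b2(15) = b2(7) + '1'
b2(7) = b2(3) + '1'
b2(3) = b2(1) + '1'
b2(1) = '1'  (base case)
Concatenating: '1' + '1' + '1' + '1' + '1' + '1' + '1' + '0' + '0' + '0' + '0' + '1' = '111111100001'

111111100001


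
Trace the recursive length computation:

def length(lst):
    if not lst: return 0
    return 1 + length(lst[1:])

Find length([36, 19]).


length([36, 19]) = 1 + length([19])
length([19]) = 1 + length([])
length([]) = 0  (base case)
Unwinding: 1 + 1 + 0 = 2

2


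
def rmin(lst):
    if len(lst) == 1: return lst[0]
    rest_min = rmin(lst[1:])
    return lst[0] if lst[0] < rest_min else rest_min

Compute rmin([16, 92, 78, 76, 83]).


rmin([16, 92, 78, 76, 83]): compare 16 with rmin([92, 78, 76, 83])
rmin([92, 78, 76, 83]): compare 92 with rmin([78, 76, 83])
rmin([78, 76, 83]): compare 78 with rmin([76, 83])
rmin([76, 83]): compare 76 with rmin([83])
rmin([83]) = 83  (base case)
Compare 76 with 83 -> 76
Compare 78 with 76 -> 76
Compare 92 with 76 -> 76
Compare 16 with 76 -> 16

16


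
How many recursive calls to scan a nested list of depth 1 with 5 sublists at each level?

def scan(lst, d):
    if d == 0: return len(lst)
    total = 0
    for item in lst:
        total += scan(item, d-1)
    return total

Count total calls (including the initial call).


At depth 0 (root): 1 call
At depth 1: each of 1 parents calls scan on 5 children = 5 calls
Total: 1 + 5 = 6

6


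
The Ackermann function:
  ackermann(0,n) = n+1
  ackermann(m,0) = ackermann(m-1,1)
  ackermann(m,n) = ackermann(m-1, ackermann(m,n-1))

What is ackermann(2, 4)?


ackermann(2, 4) = ackermann(1, ackermann(2, 3))
  ackermann(2, 3) = ackermann(1, ackermann(2, 2))
    ackermann(2, 2) = ackermann(1, ackermann(2, 1))
      ackermann(2, 1) = ackermann(1, ackermann(2, 0))
        ackermann(2, 0) = ackermann(1, 1)
          ackermann(1, 1) = ackermann(0, ackermann(1, 0))
          ackermann(1, 0) = ackermann(0, 1)
          ackermann(0, 1) = 2
            = ackermann(0, 2)
          ackermann(0, 2) = 3
        = ackermann(1, 3)
        ackermann(1, 3) = ackermann(0, ackermann(1, 2))
          ackermann(1, 2) = ackermann(0, ackermann(1, 1))
          ackermann(1, 1) = ackermann(0, ackermann(1, 0))
          ackermann(1, 0) = ackermann(0, 1)
          ackermann(0, 1) = 2
            = ackermann(0, 2)
          ackermann(0, 2) = 3
            = ackermann(0, 3)
          ackermann(0, 3) = 4
          = ackermann(0, 4)
          ackermann(0, 4) = 5
      = ackermann(1, 5)
      ackermann(1, 5) = ackermann(0, ackermann(1, 4))
        ackermann(1, 4) = ackermann(0, ackermann(1, 3))
... (trace truncated)
Result: ackermann(2, 4) = 11

11


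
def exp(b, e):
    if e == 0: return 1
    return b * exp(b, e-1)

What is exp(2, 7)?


exp(2, 7)
= 2 * exp(2, 6)
= 2 * 2 * exp(2, 5)
= 2 * 2 * 2 * exp(2, 4)
= 2 * 2 * 2 * 2 * exp(2, 3)
= 2 * 2 * 2 * 2 * 2 * exp(2, 2)
= 2 * 2 * 2 * 2 * 2 * 2 * exp(2, 1)
= 2 * 2 * 2 * 2 * 2 * 2 * 2 * exp(2, 0)
= 2 * 2 * 2 * 2 * 2 * 2 * 2 * 1
= 128

128


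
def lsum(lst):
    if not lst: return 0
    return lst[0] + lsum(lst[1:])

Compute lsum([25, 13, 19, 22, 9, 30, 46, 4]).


lsum([25, 13, 19, 22, 9, 30, 46, 4]) = 25 + lsum([13, 19, 22, 9, 30, 46, 4])
lsum([13, 19, 22, 9, 30, 46, 4]) = 13 + lsum([19, 22, 9, 30, 46, 4])
lsum([19, 22, 9, 30, 46, 4]) = 19 + lsum([22, 9, 30, 46, 4])
lsum([22, 9, 30, 46, 4]) = 22 + lsum([9, 30, 46, 4])
lsum([9, 30, 46, 4]) = 9 + lsum([30, 46, 4])
lsum([30, 46, 4]) = 30 + lsum([46, 4])
lsum([46, 4]) = 46 + lsum([4])
lsum([4]) = 4 + lsum([])
lsum([]) = 0  (base case)
Total: 25 + 13 + 19 + 22 + 9 + 30 + 46 + 4 + 0 = 168

168


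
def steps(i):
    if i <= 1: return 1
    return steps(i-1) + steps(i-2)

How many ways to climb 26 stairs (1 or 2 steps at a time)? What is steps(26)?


Building up from base cases:
steps(0) = 1
steps(1) = 1
steps(2) = steps(1) + steps(0) = 1 + 1 = 2
steps(3) = steps(2) + steps(1) = 2 + 1 = 3
steps(4) = steps(3) + steps(2) = 3 + 2 = 5
steps(5) = steps(4) + steps(3) = 5 + 3 = 8
steps(6) = steps(5) + steps(4) = 8 + 5 = 13
steps(7) = steps(6) + steps(5) = 13 + 8 = 21
steps(8) = steps(7) + steps(6) = 21 + 13 = 34
steps(9) = steps(8) + steps(7) = 34 + 21 = 55
steps(10) = steps(9) + steps(8) = 55 + 34 = 89
steps(11) = steps(10) + steps(9) = 89 + 55 = 144
steps(12) = steps(11) + steps(10) = 144 + 89 = 233
steps(13) = steps(12) + steps(11) = 233 + 144 = 377
steps(14) = steps(13) + steps(12) = 377 + 233 = 610
steps(15) = steps(14) + steps(13) = 610 + 377 = 987
steps(16) = steps(15) + steps(14) = 987 + 610 = 1597
steps(17) = steps(16) + steps(15) = 1597 + 987 = 2584
steps(18) = steps(17) + steps(16) = 2584 + 1597 = 4181
steps(19) = steps(18) + steps(17) = 4181 + 2584 = 6765
steps(20) = steps(19) + steps(18) = 6765 + 4181 = 10946
steps(21) = steps(20) + steps(19) = 10946 + 6765 = 17711
steps(22) = steps(21) + steps(20) = 17711 + 10946 = 28657
steps(23) = steps(22) + steps(21) = 28657 + 17711 = 46368
steps(24) = steps(23) + steps(22) = 46368 + 28657 = 75025
steps(25) = steps(24) + steps(23) = 75025 + 46368 = 121393
steps(26) = steps(25) + steps(24) = 121393 + 75025 = 196418

196418


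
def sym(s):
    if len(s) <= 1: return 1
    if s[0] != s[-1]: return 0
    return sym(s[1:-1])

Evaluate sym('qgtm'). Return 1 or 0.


sym('qgtm'): s[0]='q' != s[-1]='m' -> return 0
Result: 0 (not a palindrome)

0


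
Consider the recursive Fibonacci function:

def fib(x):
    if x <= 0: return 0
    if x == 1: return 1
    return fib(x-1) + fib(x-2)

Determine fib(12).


Computing fib(12) bottom-up:
fib(0) = 0
fib(1) = 1
fib(2) = fib(1) + fib(0) = 1 + 0 = 1
fib(3) = fib(2) + fib(1) = 1 + 1 = 2
fib(4) = fib(3) + fib(2) = 2 + 1 = 3
fib(5) = fib(4) + fib(3) = 3 + 2 = 5
fib(6) = fib(5) + fib(4) = 5 + 3 = 8
fib(7) = fib(6) + fib(5) = 8 + 5 = 13
fib(8) = fib(7) + fib(6) = 13 + 8 = 21
fib(9) = fib(8) + fib(7) = 21 + 13 = 34
fib(10) = fib(9) + fib(8) = 34 + 21 = 55
fib(11) = fib(10) + fib(9) = 55 + 34 = 89
fib(12) = fib(11) + fib(10) = 89 + 55 = 144

144


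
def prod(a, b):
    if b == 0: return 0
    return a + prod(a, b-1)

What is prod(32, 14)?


prod(32, 14) = 32 + prod(32, 13)
prod(32, 13) = 32 + prod(32, 12)
prod(32, 12) = 32 + prod(32, 11)
prod(32, 11) = 32 + prod(32, 10)
prod(32, 10) = 32 + prod(32, 9)
prod(32, 9) = 32 + prod(32, 8)
prod(32, 8) = 32 + prod(32, 7)
prod(32, 7) = 32 + prod(32, 6)
prod(32, 6) = 32 + prod(32, 5)
prod(32, 5) = 32 + prod(32, 4)
prod(32, 4) = 32 + prod(32, 3)
prod(32, 3) = 32 + prod(32, 2)
prod(32, 2) = 32 + prod(32, 1)
prod(32, 1) = 32 + prod(32, 0)
prod(32, 0) = 0  (base case)
Total: 32 + 32 + 32 + 32 + 32 + 32 + 32 + 32 + 32 + 32 + 32 + 32 + 32 + 32 + 0 = 448

448


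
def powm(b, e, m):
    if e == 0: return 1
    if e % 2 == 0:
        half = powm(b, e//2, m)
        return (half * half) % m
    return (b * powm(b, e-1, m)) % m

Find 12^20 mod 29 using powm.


powm(12, 20, 29): e is even, compute powm(12, 10, 29)
  powm(12, 10, 29): e is even, compute powm(12, 5, 29)
    powm(12, 5, 29): e is odd, compute powm(12, 4, 29)
      powm(12, 4, 29): e is even, compute powm(12, 2, 29)
        powm(12, 2, 29): e is even, compute powm(12, 1, 29)
          powm(12, 1, 29): e is odd, compute powm(12, 0, 29)
          powm(12, 0, 29) = 1
          (12 * 1) % 29 = 12
        half=12, (12*12) % 29 = 28
      half=28, (28*28) % 29 = 1
    (12 * 1) % 29 = 12
  half=12, (12*12) % 29 = 28
half=28, (28*28) % 29 = 1

1


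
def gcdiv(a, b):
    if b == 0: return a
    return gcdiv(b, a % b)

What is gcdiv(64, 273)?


gcdiv(64, 273) = gcdiv(273, 64)
gcdiv(273, 64) = gcdiv(64, 17)
gcdiv(64, 17) = gcdiv(17, 13)
gcdiv(17, 13) = gcdiv(13, 4)
gcdiv(13, 4) = gcdiv(4, 1)
gcdiv(4, 1) = gcdiv(1, 0)
gcdiv(1, 0) = 1  (base case)

1


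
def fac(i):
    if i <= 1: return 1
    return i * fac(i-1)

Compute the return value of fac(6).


fac(6)
= 6 * fac(5)
= 6 * 5 * fac(4)
= 6 * 5 * 4 * fac(3)
= 6 * 5 * 4 * 3 * fac(2)
= 6 * 5 * 4 * 3 * 2 * fac(1)
= 6 * 5 * 4 * 3 * 2 * 1
= 720

720


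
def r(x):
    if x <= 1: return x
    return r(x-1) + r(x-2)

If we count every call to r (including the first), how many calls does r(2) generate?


Let C(n) = total calls for r(n)
C(0) = 1, C(1) = 1
C(2) = 1 + C(1) + C(0) = 1 + 1 + 1 = 3

3


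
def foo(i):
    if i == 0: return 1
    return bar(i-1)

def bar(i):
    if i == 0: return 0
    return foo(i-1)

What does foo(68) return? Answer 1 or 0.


foo(68) = bar(67)
bar(67) = foo(66)
foo(66) = bar(65)
bar(65) = foo(64)
foo(64) = bar(63)
bar(63) = foo(62)
foo(62) = bar(61)
bar(61) = foo(60)
foo(60) = bar(59)
bar(59) = foo(58)
foo(58) = bar(57)
bar(57) = foo(56)
foo(56) = bar(55)
bar(55) = foo(54)
foo(54) = bar(53)
bar(53) = foo(52)
foo(52) = bar(51)
bar(51) = foo(50)
foo(50) = bar(49)
bar(49) = foo(48)
foo(48) = bar(47)
bar(47) = foo(46)
foo(46) = bar(45)
bar(45) = foo(44)
foo(44) = bar(43)
bar(43) = foo(42)
foo(42) = bar(41)
bar(41) = foo(40)
foo(40) = bar(39)
bar(39) = foo(38)
foo(38) = bar(37)
bar(37) = foo(36)
foo(36) = bar(35)
bar(35) = foo(34)
foo(34) = bar(33)
bar(33) = foo(32)
foo(32) = bar(31)
bar(31) = foo(30)
foo(30) = bar(29)
bar(29) = foo(28)
foo(28) = bar(27)
bar(27) = foo(26)
foo(26) = bar(25)
bar(25) = foo(24)
foo(24) = bar(23)
bar(23) = foo(22)
foo(22) = bar(21)
bar(21) = foo(20)
foo(20) = bar(19)
bar(19) = foo(18)
foo(18) = bar(17)
bar(17) = foo(16)
foo(16) = bar(15)
bar(15) = foo(14)
foo(14) = bar(13)
bar(13) = foo(12)
foo(12) = bar(11)
bar(11) = foo(10)
foo(10) = bar(9)
bar(9) = foo(8)
foo(8) = bar(7)
bar(7) = foo(6)
foo(6) = bar(5)
bar(5) = foo(4)
foo(4) = bar(3)
bar(3) = foo(2)
foo(2) = bar(1)
bar(1) = foo(0)
foo(0) = 1  (base case)
Result: 1

1


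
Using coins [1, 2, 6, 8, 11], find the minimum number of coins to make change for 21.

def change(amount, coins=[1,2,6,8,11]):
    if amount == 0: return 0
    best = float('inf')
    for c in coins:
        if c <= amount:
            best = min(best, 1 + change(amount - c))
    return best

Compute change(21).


Building up with DP:
change(0) = 0
change(1) = min(1+change(0)=1+0=1) = 1
change(2) = min(1+change(1)=1+1=2, 1+change(0)=1+0=1) = 1
change(3) = min(1+change(2)=1+1=2, 1+change(1)=1+1=2) = 2
change(4) = min(1+change(3)=1+2=3, 1+change(2)=1+1=2) = 2
change(5) = min(1+change(4)=1+2=3, 1+change(3)=1+2=3) = 3
change(6) = min(1+change(5)=1+3=4, 1+change(4)=1+2=3, 1+change(0)=1+0=1) = 1
change(7) = min(1+change(6)=1+1=2, 1+change(5)=1+3=4, 1+change(1)=1+1=2) = 2
change(8) = min(1+change(7)=1+2=3, 1+change(6)=1+1=2, 1+change(2)=1+1=2, 1+change(0)=1+0=1) = 1
change(9) = min(1+change(8)=1+1=2, 1+change(7)=1+2=3, 1+change(3)=1+2=3, 1+change(1)=1+1=2) = 2
change(10) = min(1+change(9)=1+2=3, 1+change(8)=1+1=2, 1+change(4)=1+2=3, 1+change(2)=1+1=2) = 2
change(11) = min(1+change(10)=1+2=3, 1+change(9)=1+2=3, 1+change(5)=1+3=4, 1+change(3)=1+2=3, 1+change(0)=1+0=1) = 1
change(12) = min(1+change(11)=1+1=2, 1+change(10)=1+2=3, 1+change(6)=1+1=2, 1+change(4)=1+2=3, 1+change(1)=1+1=2) = 2
change(13) = min(1+change(12)=1+2=3, 1+change(11)=1+1=2, 1+change(7)=1+2=3, 1+change(5)=1+3=4, 1+change(2)=1+1=2) = 2
change(14) = min(1+change(13)=1+2=3, 1+change(12)=1+2=3, 1+change(8)=1+1=2, 1+change(6)=1+1=2, 1+change(3)=1+2=3) = 2
change(15) = min(1+change(14)=1+2=3, 1+change(13)=1+2=3, 1+change(9)=1+2=3, 1+change(7)=1+2=3, 1+change(4)=1+2=3) = 3
change(16) = min(1+change(15)=1+3=4, 1+change(14)=1+2=3, 1+change(10)=1+2=3, 1+change(8)=1+1=2, 1+change(5)=1+3=4) = 2
change(17) = min(1+change(16)=1+2=3, 1+change(15)=1+3=4, 1+change(11)=1+1=2, 1+change(9)=1+2=3, 1+change(6)=1+1=2) = 2
change(18) = min(1+change(17)=1+2=3, 1+change(16)=1+2=3, 1+change(12)=1+2=3, 1+change(10)=1+2=3, 1+change(7)=1+2=3) = 3
change(19) = min(1+change(18)=1+3=4, 1+change(17)=1+2=3, 1+change(13)=1+2=3, 1+change(11)=1+1=2, 1+change(8)=1+1=2) = 2
change(20) = min(1+change(19)=1+2=3, 1+change(18)=1+3=4, 1+change(14)=1+2=3, 1+change(12)=1+2=3, 1+change(9)=1+2=3) = 3
change(21) = min(1+change(20)=1+3=4, 1+change(19)=1+2=3, 1+change(15)=1+3=4, 1+change(13)=1+2=3, 1+change(10)=1+2=3) = 3

3


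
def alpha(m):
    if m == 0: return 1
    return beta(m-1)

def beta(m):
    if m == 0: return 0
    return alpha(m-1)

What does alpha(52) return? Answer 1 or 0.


alpha(52) = beta(51)
beta(51) = alpha(50)
alpha(50) = beta(49)
beta(49) = alpha(48)
alpha(48) = beta(47)
beta(47) = alpha(46)
alpha(46) = beta(45)
beta(45) = alpha(44)
alpha(44) = beta(43)
beta(43) = alpha(42)
alpha(42) = beta(41)
beta(41) = alpha(40)
alpha(40) = beta(39)
beta(39) = alpha(38)
alpha(38) = beta(37)
beta(37) = alpha(36)
alpha(36) = beta(35)
beta(35) = alpha(34)
alpha(34) = beta(33)
beta(33) = alpha(32)
alpha(32) = beta(31)
beta(31) = alpha(30)
alpha(30) = beta(29)
beta(29) = alpha(28)
alpha(28) = beta(27)
beta(27) = alpha(26)
alpha(26) = beta(25)
beta(25) = alpha(24)
alpha(24) = beta(23)
beta(23) = alpha(22)
alpha(22) = beta(21)
beta(21) = alpha(20)
alpha(20) = beta(19)
beta(19) = alpha(18)
alpha(18) = beta(17)
beta(17) = alpha(16)
alpha(16) = beta(15)
beta(15) = alpha(14)
alpha(14) = beta(13)
beta(13) = alpha(12)
alpha(12) = beta(11)
beta(11) = alpha(10)
alpha(10) = beta(9)
beta(9) = alpha(8)
alpha(8) = beta(7)
beta(7) = alpha(6)
alpha(6) = beta(5)
beta(5) = alpha(4)
alpha(4) = beta(3)
beta(3) = alpha(2)
alpha(2) = beta(1)
beta(1) = alpha(0)
alpha(0) = 1  (base case)
Result: 1

1


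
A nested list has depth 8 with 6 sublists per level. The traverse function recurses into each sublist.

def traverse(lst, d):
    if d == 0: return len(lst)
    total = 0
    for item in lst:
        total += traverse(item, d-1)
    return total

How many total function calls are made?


At depth 0 (root): 1 call
At depth 1: each of 1 parents calls traverse on 6 children = 6 calls
At depth 2: each of 6 parents calls traverse on 6 children = 36 calls
At depth 3: each of 36 parents calls traverse on 6 children = 216 calls
At depth 4: each of 216 parents calls traverse on 6 children = 1296 calls
At depth 5: each of 1296 parents calls traverse on 6 children = 7776 calls
At depth 6: each of 7776 parents calls traverse on 6 children = 46656 calls
At depth 7: each of 46656 parents calls traverse on 6 children = 279936 calls
At depth 8: each of 279936 parents calls traverse on 6 children = 1679616 calls
Total: 1 + 6 + 36 + 216 + 1296 + 7776 + 46656 + 279936 + 1679616 = 2015539

2015539


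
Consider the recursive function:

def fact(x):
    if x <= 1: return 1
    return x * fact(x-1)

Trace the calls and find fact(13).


fact(13)
= 13 * fact(12)
= 13 * 12 * fact(11)
= 13 * 12 * 11 * fact(10)
= 13 * 12 * 11 * 10 * fact(9)
= 13 * 12 * 11 * 10 * 9 * fact(8)
= 13 * 12 * 11 * 10 * 9 * 8 * fact(7)
= 13 * 12 * 11 * 10 * 9 * 8 * 7 * fact(6)
= 13 * 12 * 11 * 10 * 9 * 8 * 7 * 6 * fact(5)
= 13 * 12 * 11 * 10 * 9 * 8 * 7 * 6 * 5 * fact(4)
= 13 * 12 * 11 * 10 * 9 * 8 * 7 * 6 * 5 * 4 * fact(3)
= 13 * 12 * 11 * 10 * 9 * 8 * 7 * 6 * 5 * 4 * 3 * fact(2)
= 13 * 12 * 11 * 10 * 9 * 8 * 7 * 6 * 5 * 4 * 3 * 2 * fact(1)
= 13 * 12 * 11 * 10 * 9 * 8 * 7 * 6 * 5 * 4 * 3 * 2 * 1
= 6227020800

6227020800


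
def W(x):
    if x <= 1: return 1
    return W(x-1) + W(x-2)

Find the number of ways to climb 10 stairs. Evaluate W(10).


Building up from base cases:
W(0) = 1
W(1) = 1
W(2) = W(1) + W(0) = 1 + 1 = 2
W(3) = W(2) + W(1) = 2 + 1 = 3
W(4) = W(3) + W(2) = 3 + 2 = 5
W(5) = W(4) + W(3) = 5 + 3 = 8
W(6) = W(5) + W(4) = 8 + 5 = 13
W(7) = W(6) + W(5) = 13 + 8 = 21
W(8) = W(7) + W(6) = 21 + 13 = 34
W(9) = W(8) + W(7) = 34 + 21 = 55
W(10) = W(9) + W(8) = 55 + 34 = 89

89


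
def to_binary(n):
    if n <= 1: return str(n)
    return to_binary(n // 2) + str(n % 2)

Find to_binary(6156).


to_binary(6156) = to_binary(3078) + '0'
to_binary(3078) = to_binary(1539) + '0'
to_binary(1539) = to_binary(769) + '1'
to_binary(769) = to_binary(384) + '1'
to_binary(384) = to_binary(192) + '0'
to_binary(192) = to_binary(96) + '0'
to_binary(96) = to_binary(48) + '0'
to_binary(48) = to_binary(24) + '0'
to_binary(24) = to_binary(12) + '0'
to_binary(12) = to_binary(6) + '0'
to_binary(6) = to_binary(3) + '0'
to_binary(3) = to_binary(1) + '1'
to_binary(1) = '1'  (base case)
Concatenating: '1' + '1' + '0' + '0' + '0' + '0' + '0' + '0' + '0' + '1' + '1' + '0' + '0' = '1100000001100'

1100000001100


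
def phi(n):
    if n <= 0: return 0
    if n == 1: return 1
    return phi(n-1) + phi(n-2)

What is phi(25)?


Computing phi(25) bottom-up:
phi(0) = 0
phi(1) = 1
phi(2) = phi(1) + phi(0) = 1 + 0 = 1
phi(3) = phi(2) + phi(1) = 1 + 1 = 2
phi(4) = phi(3) + phi(2) = 2 + 1 = 3
phi(5) = phi(4) + phi(3) = 3 + 2 = 5
phi(6) = phi(5) + phi(4) = 5 + 3 = 8
phi(7) = phi(6) + phi(5) = 8 + 5 = 13
phi(8) = phi(7) + phi(6) = 13 + 8 = 21
phi(9) = phi(8) + phi(7) = 21 + 13 = 34
phi(10) = phi(9) + phi(8) = 34 + 21 = 55
phi(11) = phi(10) + phi(9) = 55 + 34 = 89
phi(12) = phi(11) + phi(10) = 89 + 55 = 144
phi(13) = phi(12) + phi(11) = 144 + 89 = 233
phi(14) = phi(13) + phi(12) = 233 + 144 = 377
phi(15) = phi(14) + phi(13) = 377 + 233 = 610
phi(16) = phi(15) + phi(14) = 610 + 377 = 987
phi(17) = phi(16) + phi(15) = 987 + 610 = 1597
phi(18) = phi(17) + phi(16) = 1597 + 987 = 2584
phi(19) = phi(18) + phi(17) = 2584 + 1597 = 4181
phi(20) = phi(19) + phi(18) = 4181 + 2584 = 6765
phi(21) = phi(20) + phi(19) = 6765 + 4181 = 10946
phi(22) = phi(21) + phi(20) = 10946 + 6765 = 17711
phi(23) = phi(22) + phi(21) = 17711 + 10946 = 28657
phi(24) = phi(23) + phi(22) = 28657 + 17711 = 46368
phi(25) = phi(24) + phi(23) = 46368 + 28657 = 75025

75025


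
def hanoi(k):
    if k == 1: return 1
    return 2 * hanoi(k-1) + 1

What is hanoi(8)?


hanoi(8) = 2 * hanoi(7) + 1
hanoi(7) = 2 * hanoi(6) + 1
hanoi(6) = 2 * hanoi(5) + 1
hanoi(5) = 2 * hanoi(4) + 1
hanoi(4) = 2 * hanoi(3) + 1
hanoi(3) = 2 * hanoi(2) + 1
hanoi(2) = 2 * hanoi(1) + 1
hanoi(1) = 1  (base case)
hanoi(2) = 2 * 1 + 1 = 3
hanoi(3) = 2 * 3 + 1 = 7
hanoi(4) = 2 * 7 + 1 = 15
hanoi(5) = 2 * 15 + 1 = 31
hanoi(6) = 2 * 31 + 1 = 63
hanoi(7) = 2 * 63 + 1 = 127
hanoi(8) = 2 * 127 + 1 = 255

255


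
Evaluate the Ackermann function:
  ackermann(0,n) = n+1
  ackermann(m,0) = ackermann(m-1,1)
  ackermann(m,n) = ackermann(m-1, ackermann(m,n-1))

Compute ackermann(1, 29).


ackermann(1, 29) = ackermann(0, ackermann(1, 28))
  ackermann(1, 28) = ackermann(0, ackermann(1, 27))
    ackermann(1, 27) = ackermann(0, ackermann(1, 26))
      ackermann(1, 26) = ackermann(0, ackermann(1, 25))
        ackermann(1, 25) = ackermann(0, ackermann(1, 24))
          ackermann(1, 24) = ackermann(0, ackermann(1, 23))
          ackermann(1, 23) = ackermann(0, ackermann(1, 22))
          ackermann(1, 22) = ackermann(0, ackermann(1, 21))
          ackermann(1, 21) = ackermann(0, ackermann(1, 20))
          ackermann(1, 20) = ackermann(0, ackermann(1, 19))
          ackermann(1, 19) = ackermann(0, ackermann(1, 18))
          ackermann(1, 18) = ackermann(0, ackermann(1, 17))
          ackermann(1, 17) = ackermann(0, ackermann(1, 16))
          ackermann(1, 16) = ackermann(0, ackermann(1, 15))
          ackermann(1, 15) = ackermann(0, ackermann(1, 14))
          ackermann(1, 14) = ackermann(0, ackermann(1, 13))
          ackermann(1, 13) = ackermann(0, ackermann(1, 12))
          ackermann(1, 12) = ackermann(0, ackermann(1, 11))
          ackermann(1, 11) = ackermann(0, ackermann(1, 10))
          ackermann(1, 10) = ackermann(0, ackermann(1, 9))
          ackermann(1, 9) = ackermann(0, ackermann(1, 8))
          ackermann(1, 8) = ackermann(0, ackermann(1, 7))
          ackermann(1, 7) = ackermann(0, ackermann(1, 6))
          ackermann(1, 6) = ackermann(0, ackermann(1, 5))
          ackermann(1, 5) = ackermann(0, ackermann(1, 4))
... (trace truncated)
Result: ackermann(1, 29) = 31

31


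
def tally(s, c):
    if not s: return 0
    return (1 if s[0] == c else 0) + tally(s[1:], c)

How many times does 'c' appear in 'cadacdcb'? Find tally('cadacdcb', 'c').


s[0]='c' == 'c' -> 1
s[0]='a' != 'c' -> 0
s[0]='d' != 'c' -> 0
s[0]='a' != 'c' -> 0
s[0]='c' == 'c' -> 1
s[0]='d' != 'c' -> 0
s[0]='c' == 'c' -> 1
s[0]='b' != 'c' -> 0
Sum: 1 + 0 + 0 + 0 + 1 + 0 + 1 + 0 = 3

3


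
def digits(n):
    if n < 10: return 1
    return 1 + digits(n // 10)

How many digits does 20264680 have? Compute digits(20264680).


digits(20264680) = 1 + digits(2026468)
digits(2026468) = 1 + digits(202646)
digits(202646) = 1 + digits(20264)
digits(20264) = 1 + digits(2026)
digits(2026) = 1 + digits(202)
digits(202) = 1 + digits(20)
digits(20) = 1 + digits(2)
digits(2) = 1  (base case: 2 < 10)
Unwinding: 1 + 1 + 1 + 1 + 1 + 1 + 1 + 1 = 8

8


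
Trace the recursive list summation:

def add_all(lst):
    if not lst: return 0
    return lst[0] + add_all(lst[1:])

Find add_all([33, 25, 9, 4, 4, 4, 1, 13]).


add_all([33, 25, 9, 4, 4, 4, 1, 13]) = 33 + add_all([25, 9, 4, 4, 4, 1, 13])
add_all([25, 9, 4, 4, 4, 1, 13]) = 25 + add_all([9, 4, 4, 4, 1, 13])
add_all([9, 4, 4, 4, 1, 13]) = 9 + add_all([4, 4, 4, 1, 13])
add_all([4, 4, 4, 1, 13]) = 4 + add_all([4, 4, 1, 13])
add_all([4, 4, 1, 13]) = 4 + add_all([4, 1, 13])
add_all([4, 1, 13]) = 4 + add_all([1, 13])
add_all([1, 13]) = 1 + add_all([13])
add_all([13]) = 13 + add_all([])
add_all([]) = 0  (base case)
Total: 33 + 25 + 9 + 4 + 4 + 4 + 1 + 13 + 0 = 93

93


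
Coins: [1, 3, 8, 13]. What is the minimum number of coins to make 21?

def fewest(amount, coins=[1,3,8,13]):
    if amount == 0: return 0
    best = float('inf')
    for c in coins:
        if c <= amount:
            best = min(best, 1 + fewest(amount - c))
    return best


Building up with DP:
fewest(0) = 0
fewest(1) = min(1+fewest(0)=1+0=1) = 1
fewest(2) = min(1+fewest(1)=1+1=2) = 2
fewest(3) = min(1+fewest(2)=1+2=3, 1+fewest(0)=1+0=1) = 1
fewest(4) = min(1+fewest(3)=1+1=2, 1+fewest(1)=1+1=2) = 2
fewest(5) = min(1+fewest(4)=1+2=3, 1+fewest(2)=1+2=3) = 3
fewest(6) = min(1+fewest(5)=1+3=4, 1+fewest(3)=1+1=2) = 2
fewest(7) = min(1+fewest(6)=1+2=3, 1+fewest(4)=1+2=3) = 3
fewest(8) = min(1+fewest(7)=1+3=4, 1+fewest(5)=1+3=4, 1+fewest(0)=1+0=1) = 1
fewest(9) = min(1+fewest(8)=1+1=2, 1+fewest(6)=1+2=3, 1+fewest(1)=1+1=2) = 2
fewest(10) = min(1+fewest(9)=1+2=3, 1+fewest(7)=1+3=4, 1+fewest(2)=1+2=3) = 3
fewest(11) = min(1+fewest(10)=1+3=4, 1+fewest(8)=1+1=2, 1+fewest(3)=1+1=2) = 2
fewest(12) = min(1+fewest(11)=1+2=3, 1+fewest(9)=1+2=3, 1+fewest(4)=1+2=3) = 3
fewest(13) = min(1+fewest(12)=1+3=4, 1+fewest(10)=1+3=4, 1+fewest(5)=1+3=4, 1+fewest(0)=1+0=1) = 1
fewest(14) = min(1+fewest(13)=1+1=2, 1+fewest(11)=1+2=3, 1+fewest(6)=1+2=3, 1+fewest(1)=1+1=2) = 2
fewest(15) = min(1+fewest(14)=1+2=3, 1+fewest(12)=1+3=4, 1+fewest(7)=1+3=4, 1+fewest(2)=1+2=3) = 3
fewest(16) = min(1+fewest(15)=1+3=4, 1+fewest(13)=1+1=2, 1+fewest(8)=1+1=2, 1+fewest(3)=1+1=2) = 2
fewest(17) = min(1+fewest(16)=1+2=3, 1+fewest(14)=1+2=3, 1+fewest(9)=1+2=3, 1+fewest(4)=1+2=3) = 3
fewest(18) = min(1+fewest(17)=1+3=4, 1+fewest(15)=1+3=4, 1+fewest(10)=1+3=4, 1+fewest(5)=1+3=4) = 4
fewest(19) = min(1+fewest(18)=1+4=5, 1+fewest(16)=1+2=3, 1+fewest(11)=1+2=3, 1+fewest(6)=1+2=3) = 3
fewest(20) = min(1+fewest(19)=1+3=4, 1+fewest(17)=1+3=4, 1+fewest(12)=1+3=4, 1+fewest(7)=1+3=4) = 4
fewest(21) = min(1+fewest(20)=1+4=5, 1+fewest(18)=1+4=5, 1+fewest(13)=1+1=2, 1+fewest(8)=1+1=2) = 2

2


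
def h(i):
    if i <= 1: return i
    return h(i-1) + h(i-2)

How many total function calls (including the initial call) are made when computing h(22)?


Let C(n) = total calls for h(n)
C(0) = 1, C(1) = 1
C(2) = 1 + C(1) + C(0) = 1 + 1 + 1 = 3
C(3) = 1 + C(2) + C(1) = 1 + 3 + 1 = 5
C(4) = 1 + C(3) + C(2) = 1 + 5 + 3 = 9
C(5) = 1 + C(4) + C(3) = 1 + 9 + 5 = 15
C(6) = 1 + C(5) + C(4) = 1 + 15 + 9 = 25
C(7) = 1 + C(6) + C(5) = 1 + 25 + 15 = 41
C(8) = 1 + C(7) + C(6) = 1 + 41 + 25 = 67
C(9) = 1 + C(8) + C(7) = 1 + 67 + 41 = 109
C(10) = 1 + C(9) + C(8) = 1 + 109 + 67 = 177
C(11) = 1 + C(10) + C(9) = 1 + 177 + 109 = 287
C(12) = 1 + C(11) + C(10) = 1 + 287 + 177 = 465
C(13) = 1 + C(12) + C(11) = 1 + 465 + 287 = 753
C(14) = 1 + C(13) + C(12) = 1 + 753 + 465 = 1219
C(15) = 1 + C(14) + C(13) = 1 + 1219 + 753 = 1973
C(16) = 1 + C(15) + C(14) = 1 + 1973 + 1219 = 3193
C(17) = 1 + C(16) + C(15) = 1 + 3193 + 1973 = 5167
C(18) = 1 + C(17) + C(16) = 1 + 5167 + 3193 = 8361
C(19) = 1 + C(18) + C(17) = 1 + 8361 + 5167 = 13529
C(20) = 1 + C(19) + C(18) = 1 + 13529 + 8361 = 21891
C(21) = 1 + C(20) + C(19) = 1 + 21891 + 13529 = 35421
C(22) = 1 + C(21) + C(20) = 1 + 35421 + 21891 = 57313

57313


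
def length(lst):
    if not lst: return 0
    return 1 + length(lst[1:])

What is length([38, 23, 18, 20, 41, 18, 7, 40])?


length([38, 23, 18, 20, 41, 18, 7, 40]) = 1 + length([23, 18, 20, 41, 18, 7, 40])
length([23, 18, 20, 41, 18, 7, 40]) = 1 + length([18, 20, 41, 18, 7, 40])
length([18, 20, 41, 18, 7, 40]) = 1 + length([20, 41, 18, 7, 40])
length([20, 41, 18, 7, 40]) = 1 + length([41, 18, 7, 40])
length([41, 18, 7, 40]) = 1 + length([18, 7, 40])
length([18, 7, 40]) = 1 + length([7, 40])
length([7, 40]) = 1 + length([40])
length([40]) = 1 + length([])
length([]) = 0  (base case)
Unwinding: 1 + 1 + 1 + 1 + 1 + 1 + 1 + 1 + 0 = 8

8


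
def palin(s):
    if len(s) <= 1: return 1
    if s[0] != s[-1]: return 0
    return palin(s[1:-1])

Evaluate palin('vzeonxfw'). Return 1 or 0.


palin('vzeonxfw'): s[0]='v' != s[-1]='w' -> return 0
Result: 0 (not a palindrome)

0


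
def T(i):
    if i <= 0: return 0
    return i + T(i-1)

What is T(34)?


T(34)
= 34 + 33 + 32 + 31 + 30 + 29 + 28 + 27 + 26 + 25 + 24 + 23 + 22 + 21 + 20 + 19 + 18 + 17 + 16 + 15 + 14 + 13 + 12 + 11 + 10 + 9 + 8 + 7 + 6 + 5 + 4 + 3 + 2 + 1 + T(0)
= 34 + 33 + 32 + 31 + 30 + 29 + 28 + 27 + 26 + 25 + 24 + 23 + 22 + 21 + 20 + 19 + 18 + 17 + 16 + 15 + 14 + 13 + 12 + 11 + 10 + 9 + 8 + 7 + 6 + 5 + 4 + 3 + 2 + 1 + 0
= 595

595


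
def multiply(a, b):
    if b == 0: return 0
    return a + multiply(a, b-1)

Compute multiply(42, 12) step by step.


multiply(42, 12) = 42 + multiply(42, 11)
multiply(42, 11) = 42 + multiply(42, 10)
multiply(42, 10) = 42 + multiply(42, 9)
multiply(42, 9) = 42 + multiply(42, 8)
multiply(42, 8) = 42 + multiply(42, 7)
multiply(42, 7) = 42 + multiply(42, 6)
multiply(42, 6) = 42 + multiply(42, 5)
multiply(42, 5) = 42 + multiply(42, 4)
multiply(42, 4) = 42 + multiply(42, 3)
multiply(42, 3) = 42 + multiply(42, 2)
multiply(42, 2) = 42 + multiply(42, 1)
multiply(42, 1) = 42 + multiply(42, 0)
multiply(42, 0) = 0  (base case)
Total: 42 + 42 + 42 + 42 + 42 + 42 + 42 + 42 + 42 + 42 + 42 + 42 + 0 = 504

504


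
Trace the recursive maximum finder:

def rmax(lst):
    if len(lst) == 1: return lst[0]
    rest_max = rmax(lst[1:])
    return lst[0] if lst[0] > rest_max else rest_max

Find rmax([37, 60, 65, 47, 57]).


rmax([37, 60, 65, 47, 57]): compare 37 with rmax([60, 65, 47, 57])
rmax([60, 65, 47, 57]): compare 60 with rmax([65, 47, 57])
rmax([65, 47, 57]): compare 65 with rmax([47, 57])
rmax([47, 57]): compare 47 with rmax([57])
rmax([57]) = 57  (base case)
Compare 47 with 57 -> 57
Compare 65 with 57 -> 65
Compare 60 with 65 -> 65
Compare 37 with 65 -> 65

65


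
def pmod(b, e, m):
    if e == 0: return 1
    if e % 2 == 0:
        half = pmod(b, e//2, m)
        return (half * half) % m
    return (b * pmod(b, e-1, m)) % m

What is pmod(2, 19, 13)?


pmod(2, 19, 13): e is odd, compute pmod(2, 18, 13)
  pmod(2, 18, 13): e is even, compute pmod(2, 9, 13)
    pmod(2, 9, 13): e is odd, compute pmod(2, 8, 13)
      pmod(2, 8, 13): e is even, compute pmod(2, 4, 13)
        pmod(2, 4, 13): e is even, compute pmod(2, 2, 13)
          pmod(2, 2, 13): e is even, compute pmod(2, 1, 13)
          pmod(2, 1, 13): e is odd, compute pmod(2, 0, 13)
          pmod(2, 0, 13) = 1
          (2 * 1) % 13 = 2
          half=2, (2*2) % 13 = 4
        half=4, (4*4) % 13 = 3
      half=3, (3*3) % 13 = 9
    (2 * 9) % 13 = 5
  half=5, (5*5) % 13 = 12
(2 * 12) % 13 = 11

11
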